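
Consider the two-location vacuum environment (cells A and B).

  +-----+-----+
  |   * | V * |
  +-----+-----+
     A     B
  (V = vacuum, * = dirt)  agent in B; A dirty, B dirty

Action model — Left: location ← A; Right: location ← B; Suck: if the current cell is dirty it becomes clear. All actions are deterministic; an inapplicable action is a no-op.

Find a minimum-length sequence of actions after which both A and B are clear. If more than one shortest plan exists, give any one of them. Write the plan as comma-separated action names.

step 1/3 (Suck): loc=B A=dirty B=clear
step 2/3 (Left): loc=A A=dirty B=clear
step 3/3 (Suck): loc=A A=clear B=clear
min 3: Suck B + move + Suck A

Suck, Left, Suck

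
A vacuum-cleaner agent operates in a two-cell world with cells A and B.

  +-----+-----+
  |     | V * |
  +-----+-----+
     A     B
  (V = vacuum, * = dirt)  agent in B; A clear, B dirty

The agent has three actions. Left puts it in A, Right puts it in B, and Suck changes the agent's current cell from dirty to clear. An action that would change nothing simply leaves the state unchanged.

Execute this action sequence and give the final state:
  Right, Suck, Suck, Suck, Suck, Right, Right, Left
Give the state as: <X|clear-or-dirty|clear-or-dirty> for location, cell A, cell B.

<A|clear|clear>

1) do Right; now <B|clear|dirty>
2) do Suck; now <B|clear|clear>
3) do Suck; now <B|clear|clear>
4) do Suck; now <B|clear|clear>
5) do Suck; now <B|clear|clear>
6) do Right; now <B|clear|clear>
7) do Right; now <B|clear|clear>
8) do Left; now <A|clear|clear>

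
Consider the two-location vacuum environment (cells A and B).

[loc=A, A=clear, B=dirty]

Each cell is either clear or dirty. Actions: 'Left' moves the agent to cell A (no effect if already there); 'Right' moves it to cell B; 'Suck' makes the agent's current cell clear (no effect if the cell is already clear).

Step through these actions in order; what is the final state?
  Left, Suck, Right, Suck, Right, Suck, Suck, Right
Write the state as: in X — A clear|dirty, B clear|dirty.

in B — A clear, B clear

1. Left → in A — A clear, B dirty
2. Suck → in A — A clear, B dirty
3. Right → in B — A clear, B dirty
4. Suck → in B — A clear, B clear
5. Right → in B — A clear, B clear
6. Suck → in B — A clear, B clear
7. Suck → in B — A clear, B clear
8. Right → in B — A clear, B clear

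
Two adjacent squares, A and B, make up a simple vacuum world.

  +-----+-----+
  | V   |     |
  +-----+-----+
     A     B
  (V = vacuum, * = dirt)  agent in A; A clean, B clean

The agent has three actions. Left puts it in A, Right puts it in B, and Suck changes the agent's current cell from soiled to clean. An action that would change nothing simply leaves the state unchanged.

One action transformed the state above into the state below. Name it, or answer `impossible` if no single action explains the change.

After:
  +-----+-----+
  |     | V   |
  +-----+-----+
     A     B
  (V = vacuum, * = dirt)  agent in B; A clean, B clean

try  Left: in A — A clean, B clean
try Right: in B — A clean, B clean  ← match
try  Suck: in A — A clean, B clean

Right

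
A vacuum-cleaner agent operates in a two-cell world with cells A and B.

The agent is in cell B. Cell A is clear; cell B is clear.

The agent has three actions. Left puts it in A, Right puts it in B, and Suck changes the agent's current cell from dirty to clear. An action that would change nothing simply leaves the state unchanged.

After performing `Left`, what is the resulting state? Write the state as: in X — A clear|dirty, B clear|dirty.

start: in B — A clear, B clear
t=1 Left ⇒ in A — A clear, B clear

in A — A clear, B clear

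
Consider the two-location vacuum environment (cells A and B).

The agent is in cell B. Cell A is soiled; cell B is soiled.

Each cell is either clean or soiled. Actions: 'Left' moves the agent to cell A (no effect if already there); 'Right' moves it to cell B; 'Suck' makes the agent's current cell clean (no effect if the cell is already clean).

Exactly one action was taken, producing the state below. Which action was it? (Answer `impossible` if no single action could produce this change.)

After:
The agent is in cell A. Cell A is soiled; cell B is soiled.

Left

try  Left: (A; A:soiled, B:soiled)  ← match
try Right: (B; A:soiled, B:soiled)
try  Suck: (B; A:soiled, B:clean)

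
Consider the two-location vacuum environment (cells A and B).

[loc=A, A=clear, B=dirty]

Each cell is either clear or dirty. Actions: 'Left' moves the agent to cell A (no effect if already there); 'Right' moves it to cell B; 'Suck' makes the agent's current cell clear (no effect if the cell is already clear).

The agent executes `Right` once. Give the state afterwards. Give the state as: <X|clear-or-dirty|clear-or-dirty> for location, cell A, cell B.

<B|clear|dirty>

start: <A|clear|dirty>
step 1/1 (Right): <B|clear|dirty>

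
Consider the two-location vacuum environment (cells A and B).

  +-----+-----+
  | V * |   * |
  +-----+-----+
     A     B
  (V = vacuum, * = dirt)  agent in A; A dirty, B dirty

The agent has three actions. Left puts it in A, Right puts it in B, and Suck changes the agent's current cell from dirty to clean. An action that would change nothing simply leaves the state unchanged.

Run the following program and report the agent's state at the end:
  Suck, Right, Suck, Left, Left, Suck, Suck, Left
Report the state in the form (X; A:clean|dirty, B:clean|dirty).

(A; A:clean, B:clean)

t=1 Suck ⇒ (A; A:clean, B:dirty)
t=2 Right ⇒ (B; A:clean, B:dirty)
t=3 Suck ⇒ (B; A:clean, B:clean)
t=4 Left ⇒ (A; A:clean, B:clean)
t=5 Left ⇒ (A; A:clean, B:clean)
t=6 Suck ⇒ (A; A:clean, B:clean)
t=7 Suck ⇒ (A; A:clean, B:clean)
t=8 Left ⇒ (A; A:clean, B:clean)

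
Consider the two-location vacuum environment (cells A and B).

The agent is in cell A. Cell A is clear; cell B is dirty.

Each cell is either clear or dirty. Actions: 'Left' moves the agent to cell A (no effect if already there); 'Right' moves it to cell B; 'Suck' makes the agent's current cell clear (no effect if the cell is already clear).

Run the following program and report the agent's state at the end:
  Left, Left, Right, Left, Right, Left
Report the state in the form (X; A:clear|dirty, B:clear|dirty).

(A; A:clear, B:dirty)

Left (#1): (A; A:clear, B:dirty)
Left (#2): (A; A:clear, B:dirty)
Right (#3): (B; A:clear, B:dirty)
Left (#4): (A; A:clear, B:dirty)
Right (#5): (B; A:clear, B:dirty)
Left (#6): (A; A:clear, B:dirty)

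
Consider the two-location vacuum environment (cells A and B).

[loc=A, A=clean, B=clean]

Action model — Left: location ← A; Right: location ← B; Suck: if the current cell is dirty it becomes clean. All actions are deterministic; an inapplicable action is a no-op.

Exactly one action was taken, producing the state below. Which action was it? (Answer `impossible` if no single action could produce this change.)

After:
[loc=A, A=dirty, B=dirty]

try  Left: (A; A:clean, B:clean)
try Right: (B; A:clean, B:clean)
try  Suck: (A; A:clean, B:clean)
no single action produces the after-state

impossible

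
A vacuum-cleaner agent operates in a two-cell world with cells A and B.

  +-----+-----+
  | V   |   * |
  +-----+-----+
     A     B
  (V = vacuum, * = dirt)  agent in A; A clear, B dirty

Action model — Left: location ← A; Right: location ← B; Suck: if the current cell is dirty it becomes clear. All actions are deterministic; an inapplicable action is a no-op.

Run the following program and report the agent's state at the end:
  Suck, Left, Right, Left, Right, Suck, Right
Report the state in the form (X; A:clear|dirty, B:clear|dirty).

1. Suck → (A; A:clear, B:dirty)
2. Left → (A; A:clear, B:dirty)
3. Right → (B; A:clear, B:dirty)
4. Left → (A; A:clear, B:dirty)
5. Right → (B; A:clear, B:dirty)
6. Suck → (B; A:clear, B:clear)
7. Right → (B; A:clear, B:clear)

(B; A:clear, B:clear)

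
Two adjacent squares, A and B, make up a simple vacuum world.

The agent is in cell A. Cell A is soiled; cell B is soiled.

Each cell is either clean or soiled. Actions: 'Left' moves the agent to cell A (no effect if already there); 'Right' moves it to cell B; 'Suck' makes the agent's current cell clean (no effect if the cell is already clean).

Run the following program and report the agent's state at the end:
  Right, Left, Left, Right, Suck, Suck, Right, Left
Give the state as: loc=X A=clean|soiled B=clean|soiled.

step 1/8 (Right): loc=B A=soiled B=soiled
step 2/8 (Left): loc=A A=soiled B=soiled
step 3/8 (Left): loc=A A=soiled B=soiled
step 4/8 (Right): loc=B A=soiled B=soiled
step 5/8 (Suck): loc=B A=soiled B=clean
step 6/8 (Suck): loc=B A=soiled B=clean
step 7/8 (Right): loc=B A=soiled B=clean
step 8/8 (Left): loc=A A=soiled B=clean

loc=A A=soiled B=clean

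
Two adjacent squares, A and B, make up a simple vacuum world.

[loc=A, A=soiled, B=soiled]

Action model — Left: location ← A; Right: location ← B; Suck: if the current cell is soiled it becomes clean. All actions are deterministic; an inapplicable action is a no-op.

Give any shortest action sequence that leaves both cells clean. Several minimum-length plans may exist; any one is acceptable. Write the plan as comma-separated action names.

Suck, Right, Suck

1. Suck → <A|clean|soiled>
2. Right → <B|clean|soiled>
3. Suck → <B|clean|clean>
min 3: Suck A + move + Suck B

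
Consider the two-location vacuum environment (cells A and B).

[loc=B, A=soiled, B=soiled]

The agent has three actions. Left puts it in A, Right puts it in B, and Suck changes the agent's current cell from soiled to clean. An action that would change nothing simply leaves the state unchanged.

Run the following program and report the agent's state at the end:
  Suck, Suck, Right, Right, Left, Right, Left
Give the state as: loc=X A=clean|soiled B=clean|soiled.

loc=A A=soiled B=clean

t=1 Suck ⇒ loc=B A=soiled B=clean
t=2 Suck ⇒ loc=B A=soiled B=clean
t=3 Right ⇒ loc=B A=soiled B=clean
t=4 Right ⇒ loc=B A=soiled B=clean
t=5 Left ⇒ loc=A A=soiled B=clean
t=6 Right ⇒ loc=B A=soiled B=clean
t=7 Left ⇒ loc=A A=soiled B=clean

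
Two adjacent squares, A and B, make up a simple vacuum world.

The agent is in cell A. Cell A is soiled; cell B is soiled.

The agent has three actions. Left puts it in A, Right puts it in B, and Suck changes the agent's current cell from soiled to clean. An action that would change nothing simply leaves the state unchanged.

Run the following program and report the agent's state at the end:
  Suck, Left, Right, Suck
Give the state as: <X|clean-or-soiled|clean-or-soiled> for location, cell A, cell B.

step 1/4 (Suck): <A|clean|soiled>
step 2/4 (Left): <A|clean|soiled>
step 3/4 (Right): <B|clean|soiled>
step 4/4 (Suck): <B|clean|clean>

<B|clean|clean>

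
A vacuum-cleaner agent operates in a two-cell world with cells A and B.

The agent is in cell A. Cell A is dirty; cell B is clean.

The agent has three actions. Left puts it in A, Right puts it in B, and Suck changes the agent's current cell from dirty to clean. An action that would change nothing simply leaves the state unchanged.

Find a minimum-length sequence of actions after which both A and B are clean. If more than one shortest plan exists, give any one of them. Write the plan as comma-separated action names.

1. Suck → loc=A A=clean B=clean
min 1: A is dirty, one Suck

Suck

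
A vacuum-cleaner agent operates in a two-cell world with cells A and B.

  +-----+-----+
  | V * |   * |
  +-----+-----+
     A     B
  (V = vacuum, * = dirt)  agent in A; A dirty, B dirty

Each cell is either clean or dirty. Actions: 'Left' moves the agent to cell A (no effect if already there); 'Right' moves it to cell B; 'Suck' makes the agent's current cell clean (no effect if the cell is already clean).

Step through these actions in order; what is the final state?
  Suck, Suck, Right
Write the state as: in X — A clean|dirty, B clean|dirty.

1) do Suck; now in A — A clean, B dirty
2) do Suck; now in A — A clean, B dirty
3) do Right; now in B — A clean, B dirty

in B — A clean, B dirty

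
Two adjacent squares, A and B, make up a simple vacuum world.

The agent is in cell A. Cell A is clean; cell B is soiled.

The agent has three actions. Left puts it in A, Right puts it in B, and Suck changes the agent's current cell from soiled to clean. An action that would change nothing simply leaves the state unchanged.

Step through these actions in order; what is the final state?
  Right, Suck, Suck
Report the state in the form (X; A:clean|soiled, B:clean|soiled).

(B; A:clean, B:clean)

Right (#1): (B; A:clean, B:soiled)
Suck (#2): (B; A:clean, B:clean)
Suck (#3): (B; A:clean, B:clean)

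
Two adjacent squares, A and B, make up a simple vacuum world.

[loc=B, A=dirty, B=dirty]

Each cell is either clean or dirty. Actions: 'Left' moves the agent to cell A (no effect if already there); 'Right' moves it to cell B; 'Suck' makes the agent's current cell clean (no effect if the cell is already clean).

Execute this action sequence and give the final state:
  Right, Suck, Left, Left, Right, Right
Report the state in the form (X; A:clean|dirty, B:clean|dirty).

[1] after Right: (B; A:dirty, B:dirty)
[2] after Suck: (B; A:dirty, B:clean)
[3] after Left: (A; A:dirty, B:clean)
[4] after Left: (A; A:dirty, B:clean)
[5] after Right: (B; A:dirty, B:clean)
[6] after Right: (B; A:dirty, B:clean)

(B; A:dirty, B:clean)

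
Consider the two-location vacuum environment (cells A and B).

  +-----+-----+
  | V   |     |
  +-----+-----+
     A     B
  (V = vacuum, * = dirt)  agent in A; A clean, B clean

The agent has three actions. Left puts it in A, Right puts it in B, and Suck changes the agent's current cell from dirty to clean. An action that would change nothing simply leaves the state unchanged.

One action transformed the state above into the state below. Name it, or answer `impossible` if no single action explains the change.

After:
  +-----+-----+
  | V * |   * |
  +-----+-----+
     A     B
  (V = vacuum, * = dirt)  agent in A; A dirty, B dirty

impossible

try  Left: loc=A A=clean B=clean
try Right: loc=B A=clean B=clean
try  Suck: loc=A A=clean B=clean
no single action produces the after-state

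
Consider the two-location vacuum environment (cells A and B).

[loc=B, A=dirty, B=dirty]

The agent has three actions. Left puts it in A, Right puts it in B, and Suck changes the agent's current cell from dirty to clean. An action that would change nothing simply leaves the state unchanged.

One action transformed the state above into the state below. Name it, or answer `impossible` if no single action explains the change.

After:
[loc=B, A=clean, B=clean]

try  Left: (A; A:dirty, B:dirty)
try Right: (B; A:dirty, B:dirty)
try  Suck: (B; A:dirty, B:clean)
no single action produces the after-state

impossible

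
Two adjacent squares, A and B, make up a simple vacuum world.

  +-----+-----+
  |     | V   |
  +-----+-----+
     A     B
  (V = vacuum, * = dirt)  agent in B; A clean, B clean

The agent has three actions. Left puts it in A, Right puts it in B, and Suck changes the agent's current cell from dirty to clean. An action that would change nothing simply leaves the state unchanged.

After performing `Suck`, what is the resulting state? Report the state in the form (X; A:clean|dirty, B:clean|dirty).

start: (B; A:clean, B:clean)
t=1 Suck ⇒ (B; A:clean, B:clean)

(B; A:clean, B:clean)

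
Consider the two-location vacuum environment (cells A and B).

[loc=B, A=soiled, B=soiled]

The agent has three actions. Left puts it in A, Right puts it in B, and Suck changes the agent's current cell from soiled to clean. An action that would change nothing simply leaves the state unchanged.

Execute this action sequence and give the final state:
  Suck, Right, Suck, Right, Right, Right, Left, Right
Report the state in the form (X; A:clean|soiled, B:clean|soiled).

Suck (#1): (B; A:soiled, B:clean)
Right (#2): (B; A:soiled, B:clean)
Suck (#3): (B; A:soiled, B:clean)
Right (#4): (B; A:soiled, B:clean)
Right (#5): (B; A:soiled, B:clean)
Right (#6): (B; A:soiled, B:clean)
Left (#7): (A; A:soiled, B:clean)
Right (#8): (B; A:soiled, B:clean)

(B; A:soiled, B:clean)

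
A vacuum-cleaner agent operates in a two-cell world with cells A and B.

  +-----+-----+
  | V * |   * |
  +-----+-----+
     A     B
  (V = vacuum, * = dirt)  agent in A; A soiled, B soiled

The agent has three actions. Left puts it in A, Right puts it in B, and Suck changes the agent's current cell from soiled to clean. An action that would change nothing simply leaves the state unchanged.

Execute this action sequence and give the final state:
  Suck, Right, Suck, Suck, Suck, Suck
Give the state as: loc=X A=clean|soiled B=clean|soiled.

1) do Suck; now loc=A A=clean B=soiled
2) do Right; now loc=B A=clean B=soiled
3) do Suck; now loc=B A=clean B=clean
4) do Suck; now loc=B A=clean B=clean
5) do Suck; now loc=B A=clean B=clean
6) do Suck; now loc=B A=clean B=clean

loc=B A=clean B=clean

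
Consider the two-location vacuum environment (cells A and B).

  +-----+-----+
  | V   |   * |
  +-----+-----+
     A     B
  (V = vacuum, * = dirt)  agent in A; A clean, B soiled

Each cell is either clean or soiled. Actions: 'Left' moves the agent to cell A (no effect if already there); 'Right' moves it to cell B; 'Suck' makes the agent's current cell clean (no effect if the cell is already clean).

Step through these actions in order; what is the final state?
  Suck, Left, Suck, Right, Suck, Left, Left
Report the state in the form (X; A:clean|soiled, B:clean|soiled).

(A; A:clean, B:clean)

[1] after Suck: (A; A:clean, B:soiled)
[2] after Left: (A; A:clean, B:soiled)
[3] after Suck: (A; A:clean, B:soiled)
[4] after Right: (B; A:clean, B:soiled)
[5] after Suck: (B; A:clean, B:clean)
[6] after Left: (A; A:clean, B:clean)
[7] after Left: (A; A:clean, B:clean)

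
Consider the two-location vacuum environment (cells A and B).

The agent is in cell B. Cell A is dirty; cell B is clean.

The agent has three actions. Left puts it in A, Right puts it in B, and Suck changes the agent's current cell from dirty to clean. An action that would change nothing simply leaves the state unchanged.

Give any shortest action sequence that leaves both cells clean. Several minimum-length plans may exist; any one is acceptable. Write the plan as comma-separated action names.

[1] after Left: (A; A:dirty, B:clean)
[2] after Suck: (A; A:clean, B:clean)
min 2: go A then Suck

Left, Suck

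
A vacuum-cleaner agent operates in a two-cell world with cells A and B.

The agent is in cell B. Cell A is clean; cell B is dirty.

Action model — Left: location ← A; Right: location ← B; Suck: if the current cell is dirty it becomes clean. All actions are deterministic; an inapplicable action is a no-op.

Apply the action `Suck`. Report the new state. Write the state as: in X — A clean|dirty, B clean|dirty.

in B — A clean, B clean

start: in B — A clean, B dirty
1. Suck → in B — A clean, B clean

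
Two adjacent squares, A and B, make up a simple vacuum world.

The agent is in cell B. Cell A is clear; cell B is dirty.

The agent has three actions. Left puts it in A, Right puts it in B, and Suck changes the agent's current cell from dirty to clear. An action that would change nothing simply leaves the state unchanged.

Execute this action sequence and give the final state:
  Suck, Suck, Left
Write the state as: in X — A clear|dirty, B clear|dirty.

1. Suck → in B — A clear, B clear
2. Suck → in B — A clear, B clear
3. Left → in A — A clear, B clear

in A — A clear, B clear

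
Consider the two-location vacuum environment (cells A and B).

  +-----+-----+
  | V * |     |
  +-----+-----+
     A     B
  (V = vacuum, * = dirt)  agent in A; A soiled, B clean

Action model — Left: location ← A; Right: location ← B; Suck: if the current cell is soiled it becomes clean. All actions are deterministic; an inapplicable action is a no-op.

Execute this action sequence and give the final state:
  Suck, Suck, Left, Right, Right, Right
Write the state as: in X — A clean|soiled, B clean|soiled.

in B — A clean, B clean

1) do Suck; now in A — A clean, B clean
2) do Suck; now in A — A clean, B clean
3) do Left; now in A — A clean, B clean
4) do Right; now in B — A clean, B clean
5) do Right; now in B — A clean, B clean
6) do Right; now in B — A clean, B clean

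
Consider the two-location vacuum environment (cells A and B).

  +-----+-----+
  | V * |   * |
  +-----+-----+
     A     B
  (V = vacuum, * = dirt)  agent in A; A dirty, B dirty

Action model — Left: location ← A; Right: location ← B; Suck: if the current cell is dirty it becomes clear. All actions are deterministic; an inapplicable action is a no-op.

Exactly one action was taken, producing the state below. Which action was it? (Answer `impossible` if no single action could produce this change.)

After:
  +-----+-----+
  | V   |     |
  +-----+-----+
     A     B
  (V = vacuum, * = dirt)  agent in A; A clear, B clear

try  Left: loc=A A=dirty B=dirty
try Right: loc=B A=dirty B=dirty
try  Suck: loc=A A=clear B=dirty
no single action produces the after-state

impossible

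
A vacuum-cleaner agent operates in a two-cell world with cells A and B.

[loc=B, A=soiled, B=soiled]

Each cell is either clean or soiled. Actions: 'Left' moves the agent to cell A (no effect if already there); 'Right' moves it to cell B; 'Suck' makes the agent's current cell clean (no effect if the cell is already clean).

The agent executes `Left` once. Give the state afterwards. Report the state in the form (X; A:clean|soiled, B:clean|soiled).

start: (B; A:soiled, B:soiled)
1. Left → (A; A:soiled, B:soiled)

(A; A:soiled, B:soiled)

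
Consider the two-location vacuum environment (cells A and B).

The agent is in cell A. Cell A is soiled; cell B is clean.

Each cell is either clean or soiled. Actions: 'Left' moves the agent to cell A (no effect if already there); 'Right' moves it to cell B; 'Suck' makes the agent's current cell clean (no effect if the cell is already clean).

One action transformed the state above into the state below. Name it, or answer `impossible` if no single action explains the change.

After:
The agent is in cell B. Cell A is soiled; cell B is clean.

try  Left: in A — A soiled, B clean
try Right: in B — A soiled, B clean  ← match
try  Suck: in A — A clean, B clean

Right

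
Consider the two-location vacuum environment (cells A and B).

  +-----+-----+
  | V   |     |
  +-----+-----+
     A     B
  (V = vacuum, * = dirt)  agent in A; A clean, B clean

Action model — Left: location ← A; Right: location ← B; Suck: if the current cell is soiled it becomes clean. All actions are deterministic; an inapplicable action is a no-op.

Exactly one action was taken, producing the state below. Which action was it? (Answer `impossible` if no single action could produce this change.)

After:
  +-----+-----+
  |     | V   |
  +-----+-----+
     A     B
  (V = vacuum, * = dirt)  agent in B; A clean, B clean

try  Left: in A — A clean, B clean
try Right: in B — A clean, B clean  ← match
try  Suck: in A — A clean, B clean

Right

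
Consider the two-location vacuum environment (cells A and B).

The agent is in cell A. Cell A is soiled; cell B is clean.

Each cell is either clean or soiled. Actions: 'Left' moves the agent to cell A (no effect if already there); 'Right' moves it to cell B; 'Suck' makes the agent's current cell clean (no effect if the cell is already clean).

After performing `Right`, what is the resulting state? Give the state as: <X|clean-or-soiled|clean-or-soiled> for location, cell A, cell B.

<B|soiled|clean>

start: <A|soiled|clean>
t=1 Right ⇒ <B|soiled|clean>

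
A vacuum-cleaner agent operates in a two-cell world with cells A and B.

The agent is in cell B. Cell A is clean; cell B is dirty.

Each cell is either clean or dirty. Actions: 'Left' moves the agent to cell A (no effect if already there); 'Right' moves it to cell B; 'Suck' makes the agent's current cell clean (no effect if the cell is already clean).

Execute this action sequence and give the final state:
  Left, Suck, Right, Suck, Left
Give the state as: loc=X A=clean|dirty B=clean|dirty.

loc=A A=clean B=clean

Left (#1): loc=A A=clean B=dirty
Suck (#2): loc=A A=clean B=dirty
Right (#3): loc=B A=clean B=dirty
Suck (#4): loc=B A=clean B=clean
Left (#5): loc=A A=clean B=clean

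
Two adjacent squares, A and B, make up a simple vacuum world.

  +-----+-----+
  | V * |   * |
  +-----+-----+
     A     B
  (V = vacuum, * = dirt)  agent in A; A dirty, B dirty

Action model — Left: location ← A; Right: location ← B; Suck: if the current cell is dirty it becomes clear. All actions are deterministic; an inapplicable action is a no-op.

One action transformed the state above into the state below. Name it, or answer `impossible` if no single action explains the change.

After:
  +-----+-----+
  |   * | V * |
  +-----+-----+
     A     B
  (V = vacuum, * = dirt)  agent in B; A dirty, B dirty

Right

try  Left: in A — A dirty, B dirty
try Right: in B — A dirty, B dirty  ← match
try  Suck: in A — A clear, B dirty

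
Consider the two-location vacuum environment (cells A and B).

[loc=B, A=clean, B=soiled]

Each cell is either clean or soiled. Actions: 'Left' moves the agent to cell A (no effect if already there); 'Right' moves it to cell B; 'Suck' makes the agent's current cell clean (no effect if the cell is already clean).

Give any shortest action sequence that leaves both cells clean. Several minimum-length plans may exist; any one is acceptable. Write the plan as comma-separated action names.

Suck

t=1 Suck ⇒ <B|clean|clean>
min 1: B is soiled, one Suck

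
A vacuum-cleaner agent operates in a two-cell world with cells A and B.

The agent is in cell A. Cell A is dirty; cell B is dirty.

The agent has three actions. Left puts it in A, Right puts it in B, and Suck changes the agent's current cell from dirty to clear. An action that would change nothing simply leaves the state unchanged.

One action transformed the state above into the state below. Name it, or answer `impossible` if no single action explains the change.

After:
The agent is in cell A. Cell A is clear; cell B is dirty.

try  Left: (A; A:dirty, B:dirty)
try Right: (B; A:dirty, B:dirty)
try  Suck: (A; A:clear, B:dirty)  ← match

Suck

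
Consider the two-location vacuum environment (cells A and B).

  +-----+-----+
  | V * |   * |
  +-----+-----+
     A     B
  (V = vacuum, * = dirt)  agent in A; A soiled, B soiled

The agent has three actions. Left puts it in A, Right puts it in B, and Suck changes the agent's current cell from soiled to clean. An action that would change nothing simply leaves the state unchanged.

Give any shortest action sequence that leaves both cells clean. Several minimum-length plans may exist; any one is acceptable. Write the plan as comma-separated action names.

Suck (#1): <A|clean|soiled>
Right (#2): <B|clean|soiled>
Suck (#3): <B|clean|clean>
min 3: Suck A + move + Suck B

Suck, Right, Suck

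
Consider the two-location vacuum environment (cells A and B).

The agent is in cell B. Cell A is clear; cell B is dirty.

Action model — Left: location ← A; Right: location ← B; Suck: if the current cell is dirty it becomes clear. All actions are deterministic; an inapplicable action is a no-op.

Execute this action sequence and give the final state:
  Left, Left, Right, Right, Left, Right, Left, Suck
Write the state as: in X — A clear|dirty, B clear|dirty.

1) do Left; now in A — A clear, B dirty
2) do Left; now in A — A clear, B dirty
3) do Right; now in B — A clear, B dirty
4) do Right; now in B — A clear, B dirty
5) do Left; now in A — A clear, B dirty
6) do Right; now in B — A clear, B dirty
7) do Left; now in A — A clear, B dirty
8) do Suck; now in A — A clear, B dirty

in A — A clear, B dirty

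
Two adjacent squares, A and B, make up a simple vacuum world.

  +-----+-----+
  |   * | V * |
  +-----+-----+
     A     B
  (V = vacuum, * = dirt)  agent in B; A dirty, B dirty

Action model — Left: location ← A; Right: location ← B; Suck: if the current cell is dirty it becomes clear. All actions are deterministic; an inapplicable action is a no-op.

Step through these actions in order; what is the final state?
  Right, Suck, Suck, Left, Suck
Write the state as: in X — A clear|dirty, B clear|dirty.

Right (#1): in B — A dirty, B dirty
Suck (#2): in B — A dirty, B clear
Suck (#3): in B — A dirty, B clear
Left (#4): in A — A dirty, B clear
Suck (#5): in A — A clear, B clear

in A — A clear, B clear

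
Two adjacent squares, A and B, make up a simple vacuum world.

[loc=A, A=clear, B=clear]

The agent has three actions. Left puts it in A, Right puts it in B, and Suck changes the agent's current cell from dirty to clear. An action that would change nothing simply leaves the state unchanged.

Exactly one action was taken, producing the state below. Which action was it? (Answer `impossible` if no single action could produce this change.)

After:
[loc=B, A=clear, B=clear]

Right

try  Left: in A — A clear, B clear
try Right: in B — A clear, B clear  ← match
try  Suck: in A — A clear, B clear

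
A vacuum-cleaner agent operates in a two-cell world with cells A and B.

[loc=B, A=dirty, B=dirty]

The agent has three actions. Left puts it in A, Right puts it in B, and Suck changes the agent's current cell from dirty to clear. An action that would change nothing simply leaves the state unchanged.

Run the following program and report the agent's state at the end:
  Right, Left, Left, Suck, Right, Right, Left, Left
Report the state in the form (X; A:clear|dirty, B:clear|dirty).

Right (#1): (B; A:dirty, B:dirty)
Left (#2): (A; A:dirty, B:dirty)
Left (#3): (A; A:dirty, B:dirty)
Suck (#4): (A; A:clear, B:dirty)
Right (#5): (B; A:clear, B:dirty)
Right (#6): (B; A:clear, B:dirty)
Left (#7): (A; A:clear, B:dirty)
Left (#8): (A; A:clear, B:dirty)

(A; A:clear, B:dirty)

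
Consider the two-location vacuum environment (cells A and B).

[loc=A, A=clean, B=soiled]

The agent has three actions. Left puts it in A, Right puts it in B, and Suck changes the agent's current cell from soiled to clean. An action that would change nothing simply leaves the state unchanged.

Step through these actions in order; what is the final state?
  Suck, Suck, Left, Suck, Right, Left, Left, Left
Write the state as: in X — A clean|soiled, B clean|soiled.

1) do Suck; now in A — A clean, B soiled
2) do Suck; now in A — A clean, B soiled
3) do Left; now in A — A clean, B soiled
4) do Suck; now in A — A clean, B soiled
5) do Right; now in B — A clean, B soiled
6) do Left; now in A — A clean, B soiled
7) do Left; now in A — A clean, B soiled
8) do Left; now in A — A clean, B soiled

in A — A clean, B soiled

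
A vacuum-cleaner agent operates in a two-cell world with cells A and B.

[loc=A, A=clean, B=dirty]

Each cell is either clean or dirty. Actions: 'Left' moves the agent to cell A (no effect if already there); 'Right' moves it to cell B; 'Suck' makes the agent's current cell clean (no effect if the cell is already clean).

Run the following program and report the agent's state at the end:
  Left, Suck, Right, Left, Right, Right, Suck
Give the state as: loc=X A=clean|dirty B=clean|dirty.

[1] after Left: loc=A A=clean B=dirty
[2] after Suck: loc=A A=clean B=dirty
[3] after Right: loc=B A=clean B=dirty
[4] after Left: loc=A A=clean B=dirty
[5] after Right: loc=B A=clean B=dirty
[6] after Right: loc=B A=clean B=dirty
[7] after Suck: loc=B A=clean B=clean

loc=B A=clean B=clean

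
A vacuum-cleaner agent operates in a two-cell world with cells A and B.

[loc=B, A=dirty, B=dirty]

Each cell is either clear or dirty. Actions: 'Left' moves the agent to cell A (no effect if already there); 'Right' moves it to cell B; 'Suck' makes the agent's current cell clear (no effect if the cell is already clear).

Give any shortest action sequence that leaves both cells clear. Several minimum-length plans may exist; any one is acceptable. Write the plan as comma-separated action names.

[1] after Suck: loc=B A=dirty B=clear
[2] after Left: loc=A A=dirty B=clear
[3] after Suck: loc=A A=clear B=clear
min 3: Suck B + move + Suck A

Suck, Left, Suck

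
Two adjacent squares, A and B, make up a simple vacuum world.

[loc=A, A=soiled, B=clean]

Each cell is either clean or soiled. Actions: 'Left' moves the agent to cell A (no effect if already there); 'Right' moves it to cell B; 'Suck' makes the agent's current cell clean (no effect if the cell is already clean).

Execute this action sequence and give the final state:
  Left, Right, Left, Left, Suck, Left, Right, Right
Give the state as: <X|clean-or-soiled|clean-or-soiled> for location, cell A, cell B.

[1] after Left: <A|soiled|clean>
[2] after Right: <B|soiled|clean>
[3] after Left: <A|soiled|clean>
[4] after Left: <A|soiled|clean>
[5] after Suck: <A|clean|clean>
[6] after Left: <A|clean|clean>
[7] after Right: <B|clean|clean>
[8] after Right: <B|clean|clean>

<B|clean|clean>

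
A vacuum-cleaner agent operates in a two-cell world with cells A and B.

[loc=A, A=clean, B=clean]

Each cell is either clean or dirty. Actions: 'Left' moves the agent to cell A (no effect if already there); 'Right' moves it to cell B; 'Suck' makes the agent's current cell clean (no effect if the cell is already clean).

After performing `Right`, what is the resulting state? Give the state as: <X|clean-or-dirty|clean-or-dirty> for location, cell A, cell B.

start: <A|clean|clean>
1) do Right; now <B|clean|clean>

<B|clean|clean>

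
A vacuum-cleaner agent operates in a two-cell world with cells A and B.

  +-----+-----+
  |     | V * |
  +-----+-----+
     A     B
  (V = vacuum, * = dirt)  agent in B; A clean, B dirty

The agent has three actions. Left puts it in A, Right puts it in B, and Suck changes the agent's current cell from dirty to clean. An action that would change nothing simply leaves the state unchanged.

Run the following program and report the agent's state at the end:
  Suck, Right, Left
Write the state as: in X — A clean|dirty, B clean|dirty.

t=1 Suck ⇒ in B — A clean, B clean
t=2 Right ⇒ in B — A clean, B clean
t=3 Left ⇒ in A — A clean, B clean

in A — A clean, B clean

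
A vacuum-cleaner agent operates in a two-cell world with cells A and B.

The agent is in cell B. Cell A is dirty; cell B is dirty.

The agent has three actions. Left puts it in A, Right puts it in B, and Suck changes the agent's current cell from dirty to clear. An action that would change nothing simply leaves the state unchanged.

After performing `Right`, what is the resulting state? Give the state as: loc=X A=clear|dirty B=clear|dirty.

loc=B A=dirty B=dirty

start: loc=B A=dirty B=dirty
1. Right → loc=B A=dirty B=dirty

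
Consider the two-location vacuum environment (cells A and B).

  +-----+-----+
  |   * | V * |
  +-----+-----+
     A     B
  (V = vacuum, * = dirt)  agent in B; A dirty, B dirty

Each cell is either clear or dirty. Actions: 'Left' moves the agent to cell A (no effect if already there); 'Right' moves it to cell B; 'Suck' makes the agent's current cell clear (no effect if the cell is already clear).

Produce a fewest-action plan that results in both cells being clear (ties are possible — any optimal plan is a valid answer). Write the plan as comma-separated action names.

Suck, Left, Suck

t=1 Suck ⇒ <B|dirty|clear>
t=2 Left ⇒ <A|dirty|clear>
t=3 Suck ⇒ <A|clear|clear>
min 3: Suck B + move + Suck A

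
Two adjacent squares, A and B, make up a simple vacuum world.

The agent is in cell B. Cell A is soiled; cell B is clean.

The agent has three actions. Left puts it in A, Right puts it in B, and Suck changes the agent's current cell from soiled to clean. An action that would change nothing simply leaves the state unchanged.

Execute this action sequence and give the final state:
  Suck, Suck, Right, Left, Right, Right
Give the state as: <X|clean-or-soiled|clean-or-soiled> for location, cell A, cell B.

<B|soiled|clean>

Suck (#1): <B|soiled|clean>
Suck (#2): <B|soiled|clean>
Right (#3): <B|soiled|clean>
Left (#4): <A|soiled|clean>
Right (#5): <B|soiled|clean>
Right (#6): <B|soiled|clean>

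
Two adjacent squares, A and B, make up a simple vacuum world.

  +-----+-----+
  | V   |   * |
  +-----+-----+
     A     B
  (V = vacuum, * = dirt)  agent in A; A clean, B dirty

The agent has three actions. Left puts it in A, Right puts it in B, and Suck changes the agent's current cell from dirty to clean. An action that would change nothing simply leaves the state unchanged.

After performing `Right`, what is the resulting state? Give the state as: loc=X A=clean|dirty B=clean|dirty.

loc=B A=clean B=dirty

start: loc=A A=clean B=dirty
[1] after Right: loc=B A=clean B=dirty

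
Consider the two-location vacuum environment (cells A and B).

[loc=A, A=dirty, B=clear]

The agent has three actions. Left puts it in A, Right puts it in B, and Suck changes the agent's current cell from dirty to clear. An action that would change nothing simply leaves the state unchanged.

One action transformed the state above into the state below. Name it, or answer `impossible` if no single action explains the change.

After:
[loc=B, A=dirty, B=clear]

try  Left: <A|dirty|clear>
try Right: <B|dirty|clear>  ← match
try  Suck: <A|clear|clear>

Right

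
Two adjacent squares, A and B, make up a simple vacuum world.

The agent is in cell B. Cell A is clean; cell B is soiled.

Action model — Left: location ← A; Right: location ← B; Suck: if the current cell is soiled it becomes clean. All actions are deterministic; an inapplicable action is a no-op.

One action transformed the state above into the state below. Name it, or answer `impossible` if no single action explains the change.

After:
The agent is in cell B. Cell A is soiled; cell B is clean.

try  Left: loc=A A=clean B=soiled
try Right: loc=B A=clean B=soiled
try  Suck: loc=B A=clean B=clean
no single action produces the after-state

impossible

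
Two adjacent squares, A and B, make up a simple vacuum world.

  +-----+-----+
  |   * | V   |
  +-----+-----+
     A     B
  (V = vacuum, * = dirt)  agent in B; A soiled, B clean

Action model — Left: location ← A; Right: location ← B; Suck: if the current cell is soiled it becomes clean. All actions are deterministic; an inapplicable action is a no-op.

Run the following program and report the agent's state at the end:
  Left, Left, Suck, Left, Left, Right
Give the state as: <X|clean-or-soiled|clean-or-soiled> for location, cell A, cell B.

<B|clean|clean>

Left (#1): <A|soiled|clean>
Left (#2): <A|soiled|clean>
Suck (#3): <A|clean|clean>
Left (#4): <A|clean|clean>
Left (#5): <A|clean|clean>
Right (#6): <B|clean|clean>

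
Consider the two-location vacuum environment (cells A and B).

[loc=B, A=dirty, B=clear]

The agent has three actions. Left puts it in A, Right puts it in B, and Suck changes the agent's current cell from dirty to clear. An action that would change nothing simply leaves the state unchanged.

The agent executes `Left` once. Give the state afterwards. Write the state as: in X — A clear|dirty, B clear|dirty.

in A — A dirty, B clear

start: in B — A dirty, B clear
step 1/1 (Left): in A — A dirty, B clear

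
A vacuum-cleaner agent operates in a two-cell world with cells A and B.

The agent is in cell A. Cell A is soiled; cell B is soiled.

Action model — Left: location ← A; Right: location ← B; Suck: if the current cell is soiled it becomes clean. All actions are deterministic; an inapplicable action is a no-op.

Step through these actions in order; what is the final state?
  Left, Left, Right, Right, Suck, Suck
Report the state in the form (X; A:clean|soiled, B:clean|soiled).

Left (#1): (A; A:soiled, B:soiled)
Left (#2): (A; A:soiled, B:soiled)
Right (#3): (B; A:soiled, B:soiled)
Right (#4): (B; A:soiled, B:soiled)
Suck (#5): (B; A:soiled, B:clean)
Suck (#6): (B; A:soiled, B:clean)

(B; A:soiled, B:clean)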